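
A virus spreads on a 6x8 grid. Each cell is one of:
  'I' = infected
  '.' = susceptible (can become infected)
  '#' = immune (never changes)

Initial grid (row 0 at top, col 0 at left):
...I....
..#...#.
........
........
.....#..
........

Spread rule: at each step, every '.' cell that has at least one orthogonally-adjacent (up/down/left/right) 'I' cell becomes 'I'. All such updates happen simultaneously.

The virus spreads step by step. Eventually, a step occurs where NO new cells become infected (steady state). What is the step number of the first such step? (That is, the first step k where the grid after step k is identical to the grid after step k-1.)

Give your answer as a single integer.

Answer: 10

Derivation:
Step 0 (initial): 1 infected
Step 1: +3 new -> 4 infected
Step 2: +4 new -> 8 infected
Step 3: +7 new -> 15 infected
Step 4: +7 new -> 22 infected
Step 5: +8 new -> 30 infected
Step 6: +6 new -> 36 infected
Step 7: +5 new -> 41 infected
Step 8: +3 new -> 44 infected
Step 9: +1 new -> 45 infected
Step 10: +0 new -> 45 infected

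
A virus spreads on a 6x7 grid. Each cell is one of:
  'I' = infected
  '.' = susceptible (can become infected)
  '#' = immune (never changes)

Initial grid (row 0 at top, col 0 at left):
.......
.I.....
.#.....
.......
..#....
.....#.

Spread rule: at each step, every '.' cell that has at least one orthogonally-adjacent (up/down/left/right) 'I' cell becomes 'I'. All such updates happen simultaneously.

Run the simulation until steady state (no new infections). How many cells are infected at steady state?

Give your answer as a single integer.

Answer: 39

Derivation:
Step 0 (initial): 1 infected
Step 1: +3 new -> 4 infected
Step 2: +5 new -> 9 infected
Step 3: +5 new -> 14 infected
Step 4: +6 new -> 20 infected
Step 5: +7 new -> 27 infected
Step 6: +6 new -> 33 infected
Step 7: +4 new -> 37 infected
Step 8: +1 new -> 38 infected
Step 9: +1 new -> 39 infected
Step 10: +0 new -> 39 infected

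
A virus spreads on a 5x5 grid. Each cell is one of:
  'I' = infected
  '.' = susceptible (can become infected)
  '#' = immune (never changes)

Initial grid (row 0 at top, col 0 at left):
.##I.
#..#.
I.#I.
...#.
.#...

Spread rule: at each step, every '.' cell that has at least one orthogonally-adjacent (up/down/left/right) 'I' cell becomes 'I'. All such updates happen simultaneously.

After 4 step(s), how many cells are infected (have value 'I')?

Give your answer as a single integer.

Answer: 17

Derivation:
Step 0 (initial): 3 infected
Step 1: +4 new -> 7 infected
Step 2: +5 new -> 12 infected
Step 3: +3 new -> 15 infected
Step 4: +2 new -> 17 infected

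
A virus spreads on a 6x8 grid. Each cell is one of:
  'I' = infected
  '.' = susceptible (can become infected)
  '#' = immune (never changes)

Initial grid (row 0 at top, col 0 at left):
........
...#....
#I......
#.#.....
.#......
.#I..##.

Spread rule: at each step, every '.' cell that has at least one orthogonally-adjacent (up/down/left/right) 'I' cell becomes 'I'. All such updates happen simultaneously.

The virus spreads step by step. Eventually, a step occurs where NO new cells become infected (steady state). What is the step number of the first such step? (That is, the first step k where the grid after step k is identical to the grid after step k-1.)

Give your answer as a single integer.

Step 0 (initial): 2 infected
Step 1: +5 new -> 7 infected
Step 2: +6 new -> 13 infected
Step 3: +5 new -> 18 infected
Step 4: +5 new -> 23 infected
Step 5: +5 new -> 28 infected
Step 6: +5 new -> 33 infected
Step 7: +4 new -> 37 infected
Step 8: +1 new -> 38 infected
Step 9: +0 new -> 38 infected

Answer: 9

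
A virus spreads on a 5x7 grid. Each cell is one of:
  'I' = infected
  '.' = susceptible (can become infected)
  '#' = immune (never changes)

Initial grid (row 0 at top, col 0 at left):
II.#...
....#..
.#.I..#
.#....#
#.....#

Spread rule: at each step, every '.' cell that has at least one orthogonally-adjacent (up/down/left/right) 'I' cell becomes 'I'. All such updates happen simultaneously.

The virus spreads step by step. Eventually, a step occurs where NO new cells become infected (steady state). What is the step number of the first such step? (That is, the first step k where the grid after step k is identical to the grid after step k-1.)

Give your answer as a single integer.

Answer: 6

Derivation:
Step 0 (initial): 3 infected
Step 1: +7 new -> 10 infected
Step 2: +6 new -> 16 infected
Step 3: +5 new -> 21 infected
Step 4: +4 new -> 25 infected
Step 5: +2 new -> 27 infected
Step 6: +0 new -> 27 infected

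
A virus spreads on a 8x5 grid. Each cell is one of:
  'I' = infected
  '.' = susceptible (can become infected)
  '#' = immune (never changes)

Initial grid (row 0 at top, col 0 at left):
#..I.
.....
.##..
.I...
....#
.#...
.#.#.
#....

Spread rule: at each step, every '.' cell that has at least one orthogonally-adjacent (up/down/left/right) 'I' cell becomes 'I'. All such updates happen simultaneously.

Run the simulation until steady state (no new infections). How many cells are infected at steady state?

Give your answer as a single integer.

Answer: 32

Derivation:
Step 0 (initial): 2 infected
Step 1: +6 new -> 8 infected
Step 2: +8 new -> 16 infected
Step 3: +7 new -> 23 infected
Step 4: +3 new -> 26 infected
Step 5: +2 new -> 28 infected
Step 6: +3 new -> 31 infected
Step 7: +1 new -> 32 infected
Step 8: +0 new -> 32 infected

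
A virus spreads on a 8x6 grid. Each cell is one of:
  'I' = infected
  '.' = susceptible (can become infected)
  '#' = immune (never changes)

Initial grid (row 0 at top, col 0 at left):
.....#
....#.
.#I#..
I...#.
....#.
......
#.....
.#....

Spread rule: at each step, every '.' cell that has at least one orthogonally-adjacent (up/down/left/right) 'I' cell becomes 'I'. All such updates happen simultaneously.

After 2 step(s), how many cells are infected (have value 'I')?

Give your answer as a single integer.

Answer: 15

Derivation:
Step 0 (initial): 2 infected
Step 1: +5 new -> 7 infected
Step 2: +8 new -> 15 infected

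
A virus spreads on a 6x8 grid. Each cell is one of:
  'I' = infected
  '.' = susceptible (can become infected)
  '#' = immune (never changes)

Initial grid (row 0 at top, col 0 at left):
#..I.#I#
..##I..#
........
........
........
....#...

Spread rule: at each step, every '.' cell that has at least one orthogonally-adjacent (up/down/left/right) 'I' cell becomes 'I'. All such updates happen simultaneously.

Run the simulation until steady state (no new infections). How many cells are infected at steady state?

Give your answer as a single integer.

Answer: 41

Derivation:
Step 0 (initial): 3 infected
Step 1: +5 new -> 8 infected
Step 2: +5 new -> 13 infected
Step 3: +7 new -> 20 infected
Step 4: +7 new -> 27 infected
Step 5: +7 new -> 34 infected
Step 6: +4 new -> 38 infected
Step 7: +2 new -> 40 infected
Step 8: +1 new -> 41 infected
Step 9: +0 new -> 41 infected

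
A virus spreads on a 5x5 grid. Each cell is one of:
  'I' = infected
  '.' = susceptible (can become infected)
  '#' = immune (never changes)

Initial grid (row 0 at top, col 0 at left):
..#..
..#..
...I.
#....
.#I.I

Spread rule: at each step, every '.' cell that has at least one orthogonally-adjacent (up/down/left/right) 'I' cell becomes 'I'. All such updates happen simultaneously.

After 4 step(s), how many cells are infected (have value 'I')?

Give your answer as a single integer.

Step 0 (initial): 3 infected
Step 1: +7 new -> 10 infected
Step 2: +4 new -> 14 infected
Step 3: +3 new -> 17 infected
Step 4: +2 new -> 19 infected

Answer: 19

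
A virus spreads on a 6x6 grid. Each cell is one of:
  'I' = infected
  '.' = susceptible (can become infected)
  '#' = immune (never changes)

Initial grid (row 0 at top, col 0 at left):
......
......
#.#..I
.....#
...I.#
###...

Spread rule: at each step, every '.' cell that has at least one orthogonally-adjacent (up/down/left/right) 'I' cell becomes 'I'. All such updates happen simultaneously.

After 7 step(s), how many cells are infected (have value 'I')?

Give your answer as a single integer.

Step 0 (initial): 2 infected
Step 1: +6 new -> 8 infected
Step 2: +7 new -> 15 infected
Step 3: +5 new -> 20 infected
Step 4: +4 new -> 24 infected
Step 5: +2 new -> 26 infected
Step 6: +2 new -> 28 infected
Step 7: +1 new -> 29 infected

Answer: 29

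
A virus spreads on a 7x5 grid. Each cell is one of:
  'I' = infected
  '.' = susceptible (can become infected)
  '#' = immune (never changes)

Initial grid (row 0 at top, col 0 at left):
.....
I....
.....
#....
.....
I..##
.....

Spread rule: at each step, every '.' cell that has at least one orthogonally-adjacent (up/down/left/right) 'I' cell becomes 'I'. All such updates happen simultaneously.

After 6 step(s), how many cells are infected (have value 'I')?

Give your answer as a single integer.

Answer: 32

Derivation:
Step 0 (initial): 2 infected
Step 1: +6 new -> 8 infected
Step 2: +6 new -> 14 infected
Step 3: +6 new -> 20 infected
Step 4: +6 new -> 26 infected
Step 5: +5 new -> 31 infected
Step 6: +1 new -> 32 infected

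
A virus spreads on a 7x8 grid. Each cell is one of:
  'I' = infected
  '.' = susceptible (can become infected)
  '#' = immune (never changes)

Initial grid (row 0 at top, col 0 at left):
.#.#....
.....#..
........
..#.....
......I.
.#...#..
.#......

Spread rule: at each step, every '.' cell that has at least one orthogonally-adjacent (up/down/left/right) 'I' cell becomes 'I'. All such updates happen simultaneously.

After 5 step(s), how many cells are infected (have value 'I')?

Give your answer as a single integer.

Step 0 (initial): 1 infected
Step 1: +4 new -> 5 infected
Step 2: +6 new -> 11 infected
Step 3: +8 new -> 19 infected
Step 4: +7 new -> 26 infected
Step 5: +7 new -> 33 infected

Answer: 33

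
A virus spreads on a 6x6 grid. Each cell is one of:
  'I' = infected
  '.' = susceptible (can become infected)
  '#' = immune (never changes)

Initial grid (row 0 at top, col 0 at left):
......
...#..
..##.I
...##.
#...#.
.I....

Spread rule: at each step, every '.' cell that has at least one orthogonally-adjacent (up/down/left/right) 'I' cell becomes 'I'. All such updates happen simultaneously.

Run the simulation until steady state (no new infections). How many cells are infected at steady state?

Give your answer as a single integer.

Answer: 29

Derivation:
Step 0 (initial): 2 infected
Step 1: +6 new -> 8 infected
Step 2: +6 new -> 14 infected
Step 3: +7 new -> 21 infected
Step 4: +3 new -> 24 infected
Step 5: +4 new -> 28 infected
Step 6: +1 new -> 29 infected
Step 7: +0 new -> 29 infected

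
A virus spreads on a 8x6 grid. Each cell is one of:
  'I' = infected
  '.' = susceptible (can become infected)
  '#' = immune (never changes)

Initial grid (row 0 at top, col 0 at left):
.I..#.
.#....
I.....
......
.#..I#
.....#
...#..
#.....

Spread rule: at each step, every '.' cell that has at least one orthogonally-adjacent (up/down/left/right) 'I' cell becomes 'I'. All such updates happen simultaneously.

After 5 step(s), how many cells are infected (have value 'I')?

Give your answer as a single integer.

Answer: 40

Derivation:
Step 0 (initial): 3 infected
Step 1: +8 new -> 11 infected
Step 2: +11 new -> 22 infected
Step 3: +9 new -> 31 infected
Step 4: +6 new -> 37 infected
Step 5: +3 new -> 40 infected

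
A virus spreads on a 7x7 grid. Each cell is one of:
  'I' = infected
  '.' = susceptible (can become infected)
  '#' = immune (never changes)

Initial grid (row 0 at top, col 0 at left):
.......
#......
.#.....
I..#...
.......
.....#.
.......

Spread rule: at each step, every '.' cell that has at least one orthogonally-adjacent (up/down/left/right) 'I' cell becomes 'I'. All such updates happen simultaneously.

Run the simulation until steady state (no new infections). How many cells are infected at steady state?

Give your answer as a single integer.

Step 0 (initial): 1 infected
Step 1: +3 new -> 4 infected
Step 2: +3 new -> 7 infected
Step 3: +4 new -> 11 infected
Step 4: +5 new -> 16 infected
Step 5: +7 new -> 23 infected
Step 6: +8 new -> 31 infected
Step 7: +7 new -> 38 infected
Step 8: +5 new -> 43 infected
Step 9: +2 new -> 45 infected
Step 10: +0 new -> 45 infected

Answer: 45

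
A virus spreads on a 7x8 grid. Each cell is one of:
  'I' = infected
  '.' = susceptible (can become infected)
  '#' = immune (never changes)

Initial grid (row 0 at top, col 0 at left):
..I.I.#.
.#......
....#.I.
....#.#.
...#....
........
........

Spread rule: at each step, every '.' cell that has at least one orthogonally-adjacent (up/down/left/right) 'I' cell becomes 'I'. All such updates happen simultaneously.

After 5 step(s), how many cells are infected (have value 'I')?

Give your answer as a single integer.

Step 0 (initial): 3 infected
Step 1: +8 new -> 11 infected
Step 2: +7 new -> 18 infected
Step 3: +7 new -> 25 infected
Step 4: +8 new -> 33 infected
Step 5: +7 new -> 40 infected

Answer: 40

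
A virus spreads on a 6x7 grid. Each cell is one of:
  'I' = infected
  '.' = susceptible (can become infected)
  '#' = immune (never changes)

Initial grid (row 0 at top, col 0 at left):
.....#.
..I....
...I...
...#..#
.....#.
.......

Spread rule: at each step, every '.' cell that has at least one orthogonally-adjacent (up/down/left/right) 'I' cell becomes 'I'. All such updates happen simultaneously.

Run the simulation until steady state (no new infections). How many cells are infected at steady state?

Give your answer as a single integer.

Step 0 (initial): 2 infected
Step 1: +5 new -> 7 infected
Step 2: +8 new -> 15 infected
Step 3: +9 new -> 24 infected
Step 4: +6 new -> 30 infected
Step 5: +5 new -> 35 infected
Step 6: +2 new -> 37 infected
Step 7: +1 new -> 38 infected
Step 8: +0 new -> 38 infected

Answer: 38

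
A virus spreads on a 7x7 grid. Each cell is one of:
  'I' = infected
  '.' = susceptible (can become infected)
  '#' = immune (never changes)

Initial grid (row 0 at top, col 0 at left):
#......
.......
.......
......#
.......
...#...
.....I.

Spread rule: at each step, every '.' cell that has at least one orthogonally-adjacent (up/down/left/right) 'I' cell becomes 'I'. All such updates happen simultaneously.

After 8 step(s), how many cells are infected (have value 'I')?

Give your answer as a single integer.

Step 0 (initial): 1 infected
Step 1: +3 new -> 4 infected
Step 2: +4 new -> 8 infected
Step 3: +4 new -> 12 infected
Step 4: +5 new -> 17 infected
Step 5: +7 new -> 24 infected
Step 6: +7 new -> 31 infected
Step 7: +6 new -> 37 infected
Step 8: +4 new -> 41 infected

Answer: 41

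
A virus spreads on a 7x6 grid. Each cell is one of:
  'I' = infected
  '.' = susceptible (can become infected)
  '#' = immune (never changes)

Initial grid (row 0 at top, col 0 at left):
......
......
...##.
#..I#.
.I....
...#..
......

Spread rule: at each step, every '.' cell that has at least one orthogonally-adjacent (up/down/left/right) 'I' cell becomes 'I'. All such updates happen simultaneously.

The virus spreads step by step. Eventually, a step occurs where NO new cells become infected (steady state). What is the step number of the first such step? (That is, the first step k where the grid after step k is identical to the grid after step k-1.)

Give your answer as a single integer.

Answer: 8

Derivation:
Step 0 (initial): 2 infected
Step 1: +6 new -> 8 infected
Step 2: +6 new -> 14 infected
Step 3: +7 new -> 21 infected
Step 4: +8 new -> 29 infected
Step 5: +5 new -> 34 infected
Step 6: +2 new -> 36 infected
Step 7: +1 new -> 37 infected
Step 8: +0 new -> 37 infected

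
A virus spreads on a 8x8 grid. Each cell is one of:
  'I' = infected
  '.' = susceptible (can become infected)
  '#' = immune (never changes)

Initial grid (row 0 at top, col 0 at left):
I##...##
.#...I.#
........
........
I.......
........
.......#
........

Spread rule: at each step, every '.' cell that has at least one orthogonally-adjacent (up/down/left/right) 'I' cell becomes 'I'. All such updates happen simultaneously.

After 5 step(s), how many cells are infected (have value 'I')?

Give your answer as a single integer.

Step 0 (initial): 3 infected
Step 1: +8 new -> 11 infected
Step 2: +10 new -> 21 infected
Step 3: +13 new -> 34 infected
Step 4: +9 new -> 43 infected
Step 5: +6 new -> 49 infected

Answer: 49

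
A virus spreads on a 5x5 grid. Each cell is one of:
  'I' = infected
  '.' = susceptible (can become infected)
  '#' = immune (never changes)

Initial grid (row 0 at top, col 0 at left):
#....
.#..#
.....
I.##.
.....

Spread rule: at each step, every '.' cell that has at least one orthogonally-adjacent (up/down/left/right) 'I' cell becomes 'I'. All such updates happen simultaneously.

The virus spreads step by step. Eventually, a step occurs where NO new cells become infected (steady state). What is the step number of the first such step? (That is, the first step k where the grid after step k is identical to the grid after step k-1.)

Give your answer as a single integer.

Step 0 (initial): 1 infected
Step 1: +3 new -> 4 infected
Step 2: +3 new -> 7 infected
Step 3: +2 new -> 9 infected
Step 4: +3 new -> 12 infected
Step 5: +4 new -> 16 infected
Step 6: +3 new -> 19 infected
Step 7: +1 new -> 20 infected
Step 8: +0 new -> 20 infected

Answer: 8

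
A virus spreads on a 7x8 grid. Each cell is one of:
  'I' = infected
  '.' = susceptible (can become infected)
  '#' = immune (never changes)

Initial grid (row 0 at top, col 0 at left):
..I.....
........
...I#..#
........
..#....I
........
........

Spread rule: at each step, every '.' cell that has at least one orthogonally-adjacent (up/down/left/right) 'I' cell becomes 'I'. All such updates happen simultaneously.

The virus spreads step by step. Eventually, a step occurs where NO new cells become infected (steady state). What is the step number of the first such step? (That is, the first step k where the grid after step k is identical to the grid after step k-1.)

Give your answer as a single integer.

Answer: 8

Derivation:
Step 0 (initial): 3 infected
Step 1: +9 new -> 12 infected
Step 2: +12 new -> 24 infected
Step 3: +11 new -> 35 infected
Step 4: +9 new -> 44 infected
Step 5: +6 new -> 50 infected
Step 6: +2 new -> 52 infected
Step 7: +1 new -> 53 infected
Step 8: +0 new -> 53 infected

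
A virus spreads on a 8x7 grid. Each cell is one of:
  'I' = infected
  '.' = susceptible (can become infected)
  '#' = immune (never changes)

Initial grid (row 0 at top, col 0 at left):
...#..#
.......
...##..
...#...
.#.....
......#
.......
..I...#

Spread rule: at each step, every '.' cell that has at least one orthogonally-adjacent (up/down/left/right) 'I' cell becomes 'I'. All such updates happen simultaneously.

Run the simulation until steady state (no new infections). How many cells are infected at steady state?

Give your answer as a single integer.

Step 0 (initial): 1 infected
Step 1: +3 new -> 4 infected
Step 2: +5 new -> 9 infected
Step 3: +6 new -> 15 infected
Step 4: +5 new -> 20 infected
Step 5: +6 new -> 26 infected
Step 6: +5 new -> 31 infected
Step 7: +6 new -> 37 infected
Step 8: +5 new -> 42 infected
Step 9: +4 new -> 46 infected
Step 10: +2 new -> 48 infected
Step 11: +0 new -> 48 infected

Answer: 48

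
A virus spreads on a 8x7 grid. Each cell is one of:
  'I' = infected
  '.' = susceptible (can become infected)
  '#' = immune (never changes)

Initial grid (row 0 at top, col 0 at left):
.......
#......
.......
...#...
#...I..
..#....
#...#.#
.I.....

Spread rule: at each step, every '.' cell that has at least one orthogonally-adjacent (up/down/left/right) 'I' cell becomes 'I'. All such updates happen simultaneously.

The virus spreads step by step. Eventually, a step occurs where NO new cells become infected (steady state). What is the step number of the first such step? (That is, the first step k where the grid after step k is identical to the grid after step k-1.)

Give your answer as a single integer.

Answer: 9

Derivation:
Step 0 (initial): 2 infected
Step 1: +7 new -> 9 infected
Step 2: +9 new -> 18 infected
Step 3: +11 new -> 29 infected
Step 4: +7 new -> 36 infected
Step 5: +7 new -> 43 infected
Step 6: +4 new -> 47 infected
Step 7: +1 new -> 48 infected
Step 8: +1 new -> 49 infected
Step 9: +0 new -> 49 infected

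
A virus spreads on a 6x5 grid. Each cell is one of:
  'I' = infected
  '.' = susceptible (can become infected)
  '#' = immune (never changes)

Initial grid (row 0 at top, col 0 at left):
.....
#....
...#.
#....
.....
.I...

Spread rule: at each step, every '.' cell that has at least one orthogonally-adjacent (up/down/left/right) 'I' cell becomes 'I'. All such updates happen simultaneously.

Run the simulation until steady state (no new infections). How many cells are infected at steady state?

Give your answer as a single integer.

Step 0 (initial): 1 infected
Step 1: +3 new -> 4 infected
Step 2: +4 new -> 8 infected
Step 3: +4 new -> 12 infected
Step 4: +5 new -> 17 infected
Step 5: +3 new -> 20 infected
Step 6: +4 new -> 24 infected
Step 7: +2 new -> 26 infected
Step 8: +1 new -> 27 infected
Step 9: +0 new -> 27 infected

Answer: 27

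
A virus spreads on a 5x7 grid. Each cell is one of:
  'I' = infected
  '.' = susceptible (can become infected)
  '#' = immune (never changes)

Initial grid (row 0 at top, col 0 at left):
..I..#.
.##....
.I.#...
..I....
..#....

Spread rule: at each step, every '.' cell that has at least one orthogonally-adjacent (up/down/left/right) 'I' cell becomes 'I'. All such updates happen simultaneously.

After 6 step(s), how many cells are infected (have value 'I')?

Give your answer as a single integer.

Answer: 30

Derivation:
Step 0 (initial): 3 infected
Step 1: +6 new -> 9 infected
Step 2: +8 new -> 17 infected
Step 3: +5 new -> 22 infected
Step 4: +4 new -> 26 infected
Step 5: +3 new -> 29 infected
Step 6: +1 new -> 30 infected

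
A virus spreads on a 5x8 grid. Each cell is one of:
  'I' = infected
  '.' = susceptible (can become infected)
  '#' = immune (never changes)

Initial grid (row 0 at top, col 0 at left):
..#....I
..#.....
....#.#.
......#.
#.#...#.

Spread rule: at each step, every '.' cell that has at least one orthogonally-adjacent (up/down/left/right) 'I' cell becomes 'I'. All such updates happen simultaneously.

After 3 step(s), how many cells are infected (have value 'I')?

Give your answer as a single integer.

Answer: 9

Derivation:
Step 0 (initial): 1 infected
Step 1: +2 new -> 3 infected
Step 2: +3 new -> 6 infected
Step 3: +3 new -> 9 infected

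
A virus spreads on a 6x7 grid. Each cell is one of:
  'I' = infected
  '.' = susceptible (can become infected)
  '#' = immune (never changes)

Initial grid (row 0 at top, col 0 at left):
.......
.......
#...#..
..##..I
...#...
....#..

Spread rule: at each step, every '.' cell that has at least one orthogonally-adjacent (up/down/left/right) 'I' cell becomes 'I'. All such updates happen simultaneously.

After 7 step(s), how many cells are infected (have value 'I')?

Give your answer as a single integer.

Answer: 23

Derivation:
Step 0 (initial): 1 infected
Step 1: +3 new -> 4 infected
Step 2: +5 new -> 9 infected
Step 3: +4 new -> 13 infected
Step 4: +2 new -> 15 infected
Step 5: +2 new -> 17 infected
Step 6: +3 new -> 20 infected
Step 7: +3 new -> 23 infected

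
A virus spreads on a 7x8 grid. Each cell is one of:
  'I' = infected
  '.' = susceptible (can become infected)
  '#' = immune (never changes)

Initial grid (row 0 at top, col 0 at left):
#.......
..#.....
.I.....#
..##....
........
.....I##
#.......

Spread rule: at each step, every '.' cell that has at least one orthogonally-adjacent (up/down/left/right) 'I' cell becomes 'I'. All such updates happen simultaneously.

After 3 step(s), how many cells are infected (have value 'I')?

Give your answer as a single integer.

Answer: 34

Derivation:
Step 0 (initial): 2 infected
Step 1: +7 new -> 9 infected
Step 2: +11 new -> 20 infected
Step 3: +14 new -> 34 infected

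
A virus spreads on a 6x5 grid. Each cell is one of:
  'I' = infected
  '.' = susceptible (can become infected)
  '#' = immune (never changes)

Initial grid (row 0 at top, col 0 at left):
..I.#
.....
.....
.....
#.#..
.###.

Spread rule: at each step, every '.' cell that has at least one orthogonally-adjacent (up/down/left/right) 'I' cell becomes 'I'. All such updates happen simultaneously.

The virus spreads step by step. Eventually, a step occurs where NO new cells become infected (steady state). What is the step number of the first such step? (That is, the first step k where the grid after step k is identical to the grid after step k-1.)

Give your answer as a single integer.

Step 0 (initial): 1 infected
Step 1: +3 new -> 4 infected
Step 2: +4 new -> 8 infected
Step 3: +5 new -> 13 infected
Step 4: +4 new -> 17 infected
Step 5: +4 new -> 21 infected
Step 6: +1 new -> 22 infected
Step 7: +1 new -> 23 infected
Step 8: +0 new -> 23 infected

Answer: 8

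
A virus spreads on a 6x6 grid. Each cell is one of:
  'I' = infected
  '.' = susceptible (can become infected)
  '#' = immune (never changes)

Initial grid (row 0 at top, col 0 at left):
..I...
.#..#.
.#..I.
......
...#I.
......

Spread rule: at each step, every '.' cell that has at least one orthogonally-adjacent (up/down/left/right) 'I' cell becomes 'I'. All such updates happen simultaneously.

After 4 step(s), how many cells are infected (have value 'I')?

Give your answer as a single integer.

Answer: 28

Derivation:
Step 0 (initial): 3 infected
Step 1: +8 new -> 11 infected
Step 2: +9 new -> 20 infected
Step 3: +4 new -> 24 infected
Step 4: +4 new -> 28 infected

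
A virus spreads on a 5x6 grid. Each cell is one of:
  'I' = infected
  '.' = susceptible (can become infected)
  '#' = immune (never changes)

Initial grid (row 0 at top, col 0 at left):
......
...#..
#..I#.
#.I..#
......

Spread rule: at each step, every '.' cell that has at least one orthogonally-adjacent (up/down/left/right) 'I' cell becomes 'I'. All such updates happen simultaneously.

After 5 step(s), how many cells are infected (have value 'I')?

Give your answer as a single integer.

Step 0 (initial): 2 infected
Step 1: +4 new -> 6 infected
Step 2: +5 new -> 11 infected
Step 3: +4 new -> 15 infected
Step 4: +4 new -> 19 infected
Step 5: +2 new -> 21 infected

Answer: 21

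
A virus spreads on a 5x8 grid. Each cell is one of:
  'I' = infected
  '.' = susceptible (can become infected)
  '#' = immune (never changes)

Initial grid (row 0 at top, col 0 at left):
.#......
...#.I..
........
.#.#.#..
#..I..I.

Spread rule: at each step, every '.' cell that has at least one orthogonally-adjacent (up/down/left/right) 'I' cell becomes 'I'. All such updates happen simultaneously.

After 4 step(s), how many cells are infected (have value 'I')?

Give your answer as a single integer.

Answer: 29

Derivation:
Step 0 (initial): 3 infected
Step 1: +9 new -> 12 infected
Step 2: +9 new -> 21 infected
Step 3: +5 new -> 26 infected
Step 4: +3 new -> 29 infected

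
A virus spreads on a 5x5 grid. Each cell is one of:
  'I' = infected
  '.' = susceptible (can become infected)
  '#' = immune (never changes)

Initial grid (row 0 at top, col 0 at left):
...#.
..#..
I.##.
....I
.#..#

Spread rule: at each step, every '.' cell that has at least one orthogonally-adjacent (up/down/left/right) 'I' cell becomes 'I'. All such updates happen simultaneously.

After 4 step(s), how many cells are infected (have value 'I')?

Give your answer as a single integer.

Step 0 (initial): 2 infected
Step 1: +5 new -> 7 infected
Step 2: +7 new -> 14 infected
Step 3: +4 new -> 18 infected
Step 4: +1 new -> 19 infected

Answer: 19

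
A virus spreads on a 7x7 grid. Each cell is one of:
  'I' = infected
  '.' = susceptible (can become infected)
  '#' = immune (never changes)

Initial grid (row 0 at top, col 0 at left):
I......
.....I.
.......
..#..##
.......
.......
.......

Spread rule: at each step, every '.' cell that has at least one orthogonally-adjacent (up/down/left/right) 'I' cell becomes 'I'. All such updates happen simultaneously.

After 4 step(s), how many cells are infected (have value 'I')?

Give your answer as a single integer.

Answer: 27

Derivation:
Step 0 (initial): 2 infected
Step 1: +6 new -> 8 infected
Step 2: +8 new -> 16 infected
Step 3: +6 new -> 22 infected
Step 4: +5 new -> 27 infected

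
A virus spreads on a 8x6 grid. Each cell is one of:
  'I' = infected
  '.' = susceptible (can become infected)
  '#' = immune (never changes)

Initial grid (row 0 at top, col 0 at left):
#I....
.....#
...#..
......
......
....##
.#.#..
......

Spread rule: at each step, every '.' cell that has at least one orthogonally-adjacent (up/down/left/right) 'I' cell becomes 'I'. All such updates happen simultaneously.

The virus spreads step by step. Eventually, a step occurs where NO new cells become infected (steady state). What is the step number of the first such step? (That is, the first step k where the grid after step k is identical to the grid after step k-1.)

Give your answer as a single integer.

Answer: 13

Derivation:
Step 0 (initial): 1 infected
Step 1: +2 new -> 3 infected
Step 2: +4 new -> 7 infected
Step 3: +5 new -> 12 infected
Step 4: +5 new -> 17 infected
Step 5: +5 new -> 22 infected
Step 6: +5 new -> 27 infected
Step 7: +5 new -> 32 infected
Step 8: +3 new -> 35 infected
Step 9: +2 new -> 37 infected
Step 10: +1 new -> 38 infected
Step 11: +2 new -> 40 infected
Step 12: +1 new -> 41 infected
Step 13: +0 new -> 41 infected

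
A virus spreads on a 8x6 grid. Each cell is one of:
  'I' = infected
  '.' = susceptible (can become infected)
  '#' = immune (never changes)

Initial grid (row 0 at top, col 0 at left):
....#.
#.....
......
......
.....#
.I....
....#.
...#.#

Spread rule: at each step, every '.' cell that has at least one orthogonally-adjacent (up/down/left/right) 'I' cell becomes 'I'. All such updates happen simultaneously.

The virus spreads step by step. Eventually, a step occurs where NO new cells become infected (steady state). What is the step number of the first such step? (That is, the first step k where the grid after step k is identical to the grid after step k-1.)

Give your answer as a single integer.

Answer: 10

Derivation:
Step 0 (initial): 1 infected
Step 1: +4 new -> 5 infected
Step 2: +7 new -> 12 infected
Step 3: +8 new -> 20 infected
Step 4: +6 new -> 26 infected
Step 5: +5 new -> 31 infected
Step 6: +5 new -> 36 infected
Step 7: +3 new -> 39 infected
Step 8: +1 new -> 40 infected
Step 9: +1 new -> 41 infected
Step 10: +0 new -> 41 infected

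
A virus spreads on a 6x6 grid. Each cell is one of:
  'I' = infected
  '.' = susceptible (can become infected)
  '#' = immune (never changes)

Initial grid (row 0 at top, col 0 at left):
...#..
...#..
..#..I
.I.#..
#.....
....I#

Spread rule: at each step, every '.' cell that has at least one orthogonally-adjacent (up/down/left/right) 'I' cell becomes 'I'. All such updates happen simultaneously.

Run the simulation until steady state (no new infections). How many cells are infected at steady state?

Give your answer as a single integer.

Step 0 (initial): 3 infected
Step 1: +9 new -> 12 infected
Step 2: +11 new -> 23 infected
Step 3: +5 new -> 28 infected
Step 4: +2 new -> 30 infected
Step 5: +0 new -> 30 infected

Answer: 30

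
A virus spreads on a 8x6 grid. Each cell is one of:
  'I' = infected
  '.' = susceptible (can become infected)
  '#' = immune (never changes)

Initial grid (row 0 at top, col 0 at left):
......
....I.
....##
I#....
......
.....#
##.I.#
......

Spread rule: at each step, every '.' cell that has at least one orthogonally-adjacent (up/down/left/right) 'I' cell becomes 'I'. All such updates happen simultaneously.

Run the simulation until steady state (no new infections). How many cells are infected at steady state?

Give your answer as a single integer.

Step 0 (initial): 3 infected
Step 1: +9 new -> 12 infected
Step 2: +13 new -> 25 infected
Step 3: +10 new -> 35 infected
Step 4: +5 new -> 40 infected
Step 5: +1 new -> 41 infected
Step 6: +0 new -> 41 infected

Answer: 41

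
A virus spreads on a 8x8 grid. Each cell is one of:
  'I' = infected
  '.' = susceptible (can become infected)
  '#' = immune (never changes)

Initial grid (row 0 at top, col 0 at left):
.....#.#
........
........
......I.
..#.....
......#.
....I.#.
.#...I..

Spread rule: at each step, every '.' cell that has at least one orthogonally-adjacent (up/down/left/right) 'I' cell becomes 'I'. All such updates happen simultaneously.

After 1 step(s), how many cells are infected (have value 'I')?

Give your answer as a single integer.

Answer: 12

Derivation:
Step 0 (initial): 3 infected
Step 1: +9 new -> 12 infected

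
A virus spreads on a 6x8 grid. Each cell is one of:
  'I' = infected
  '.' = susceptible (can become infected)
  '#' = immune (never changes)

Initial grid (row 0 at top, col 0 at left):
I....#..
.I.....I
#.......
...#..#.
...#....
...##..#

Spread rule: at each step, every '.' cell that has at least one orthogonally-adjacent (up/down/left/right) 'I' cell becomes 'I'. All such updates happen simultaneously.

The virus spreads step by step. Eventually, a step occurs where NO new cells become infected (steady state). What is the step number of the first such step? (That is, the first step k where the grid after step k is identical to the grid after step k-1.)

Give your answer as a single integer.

Answer: 7

Derivation:
Step 0 (initial): 3 infected
Step 1: +7 new -> 10 infected
Step 2: +8 new -> 18 infected
Step 3: +8 new -> 26 infected
Step 4: +7 new -> 33 infected
Step 5: +5 new -> 38 infected
Step 6: +2 new -> 40 infected
Step 7: +0 new -> 40 infected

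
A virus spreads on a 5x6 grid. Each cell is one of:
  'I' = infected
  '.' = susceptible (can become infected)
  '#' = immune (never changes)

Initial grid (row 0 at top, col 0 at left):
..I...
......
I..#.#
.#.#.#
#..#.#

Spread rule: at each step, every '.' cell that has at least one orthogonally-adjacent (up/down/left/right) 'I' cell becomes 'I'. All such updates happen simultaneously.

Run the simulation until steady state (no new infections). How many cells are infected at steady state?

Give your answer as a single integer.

Answer: 22

Derivation:
Step 0 (initial): 2 infected
Step 1: +6 new -> 8 infected
Step 2: +5 new -> 13 infected
Step 3: +3 new -> 16 infected
Step 4: +3 new -> 19 infected
Step 5: +2 new -> 21 infected
Step 6: +1 new -> 22 infected
Step 7: +0 new -> 22 infected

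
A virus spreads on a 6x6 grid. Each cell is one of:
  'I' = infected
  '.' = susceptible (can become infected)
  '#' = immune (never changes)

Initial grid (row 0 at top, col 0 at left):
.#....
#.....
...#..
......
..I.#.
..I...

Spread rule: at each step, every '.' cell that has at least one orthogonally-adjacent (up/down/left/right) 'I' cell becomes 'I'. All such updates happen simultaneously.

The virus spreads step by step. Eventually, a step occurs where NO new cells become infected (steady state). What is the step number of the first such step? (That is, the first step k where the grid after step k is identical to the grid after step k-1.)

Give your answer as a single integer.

Step 0 (initial): 2 infected
Step 1: +5 new -> 7 infected
Step 2: +6 new -> 13 infected
Step 3: +5 new -> 18 infected
Step 4: +7 new -> 25 infected
Step 5: +3 new -> 28 infected
Step 6: +2 new -> 30 infected
Step 7: +1 new -> 31 infected
Step 8: +0 new -> 31 infected

Answer: 8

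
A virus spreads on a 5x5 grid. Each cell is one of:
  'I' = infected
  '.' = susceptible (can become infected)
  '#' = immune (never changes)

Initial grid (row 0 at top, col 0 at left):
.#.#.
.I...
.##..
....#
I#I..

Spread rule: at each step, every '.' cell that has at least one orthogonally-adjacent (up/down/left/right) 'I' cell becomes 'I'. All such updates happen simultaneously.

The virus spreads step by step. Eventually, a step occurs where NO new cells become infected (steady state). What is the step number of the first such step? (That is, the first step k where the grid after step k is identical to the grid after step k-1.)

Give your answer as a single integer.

Step 0 (initial): 3 infected
Step 1: +5 new -> 8 infected
Step 2: +7 new -> 15 infected
Step 3: +2 new -> 17 infected
Step 4: +2 new -> 19 infected
Step 5: +0 new -> 19 infected

Answer: 5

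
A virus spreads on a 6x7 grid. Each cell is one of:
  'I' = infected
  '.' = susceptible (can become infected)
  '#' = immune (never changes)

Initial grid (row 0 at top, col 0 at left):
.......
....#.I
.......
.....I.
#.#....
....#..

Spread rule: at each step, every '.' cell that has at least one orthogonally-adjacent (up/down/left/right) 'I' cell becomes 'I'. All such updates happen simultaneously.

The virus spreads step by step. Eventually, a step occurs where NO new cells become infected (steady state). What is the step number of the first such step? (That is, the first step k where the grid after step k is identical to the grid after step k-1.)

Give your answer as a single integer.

Answer: 8

Derivation:
Step 0 (initial): 2 infected
Step 1: +7 new -> 9 infected
Step 2: +6 new -> 15 infected
Step 3: +5 new -> 20 infected
Step 4: +5 new -> 25 infected
Step 5: +6 new -> 31 infected
Step 6: +4 new -> 35 infected
Step 7: +3 new -> 38 infected
Step 8: +0 new -> 38 infected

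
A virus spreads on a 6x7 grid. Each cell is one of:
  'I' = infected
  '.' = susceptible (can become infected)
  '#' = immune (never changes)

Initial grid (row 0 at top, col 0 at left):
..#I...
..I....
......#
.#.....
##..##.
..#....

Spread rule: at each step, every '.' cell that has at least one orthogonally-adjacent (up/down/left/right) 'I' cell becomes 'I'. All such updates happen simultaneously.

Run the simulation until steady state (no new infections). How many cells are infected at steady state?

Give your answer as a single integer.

Answer: 32

Derivation:
Step 0 (initial): 2 infected
Step 1: +4 new -> 6 infected
Step 2: +7 new -> 13 infected
Step 3: +7 new -> 20 infected
Step 4: +5 new -> 25 infected
Step 5: +2 new -> 27 infected
Step 6: +2 new -> 29 infected
Step 7: +2 new -> 31 infected
Step 8: +1 new -> 32 infected
Step 9: +0 new -> 32 infected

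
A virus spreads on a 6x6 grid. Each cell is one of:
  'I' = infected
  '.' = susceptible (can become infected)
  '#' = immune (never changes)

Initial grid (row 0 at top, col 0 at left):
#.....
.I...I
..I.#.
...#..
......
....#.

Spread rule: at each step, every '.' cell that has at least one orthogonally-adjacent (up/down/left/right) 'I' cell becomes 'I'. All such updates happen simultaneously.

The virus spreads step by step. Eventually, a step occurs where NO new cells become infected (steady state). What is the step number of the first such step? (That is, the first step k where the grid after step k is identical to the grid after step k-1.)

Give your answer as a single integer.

Step 0 (initial): 3 infected
Step 1: +9 new -> 12 infected
Step 2: +7 new -> 19 infected
Step 3: +7 new -> 26 infected
Step 4: +5 new -> 31 infected
Step 5: +1 new -> 32 infected
Step 6: +0 new -> 32 infected

Answer: 6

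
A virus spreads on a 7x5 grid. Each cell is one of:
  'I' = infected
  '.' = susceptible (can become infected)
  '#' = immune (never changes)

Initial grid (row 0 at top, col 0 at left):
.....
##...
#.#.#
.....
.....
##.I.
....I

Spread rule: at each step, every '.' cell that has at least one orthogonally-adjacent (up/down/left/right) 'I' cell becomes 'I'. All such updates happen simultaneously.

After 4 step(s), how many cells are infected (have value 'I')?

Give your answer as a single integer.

Answer: 19

Derivation:
Step 0 (initial): 2 infected
Step 1: +4 new -> 6 infected
Step 2: +4 new -> 10 infected
Step 3: +5 new -> 15 infected
Step 4: +4 new -> 19 infected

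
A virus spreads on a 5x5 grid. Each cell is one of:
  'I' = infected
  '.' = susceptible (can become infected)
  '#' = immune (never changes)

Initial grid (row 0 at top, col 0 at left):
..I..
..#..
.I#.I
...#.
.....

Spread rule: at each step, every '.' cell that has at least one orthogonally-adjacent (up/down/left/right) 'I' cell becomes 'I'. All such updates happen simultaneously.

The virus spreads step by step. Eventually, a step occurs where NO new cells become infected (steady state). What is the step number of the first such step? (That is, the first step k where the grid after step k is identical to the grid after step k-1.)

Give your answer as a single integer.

Answer: 4

Derivation:
Step 0 (initial): 3 infected
Step 1: +8 new -> 11 infected
Step 2: +8 new -> 19 infected
Step 3: +3 new -> 22 infected
Step 4: +0 new -> 22 infected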